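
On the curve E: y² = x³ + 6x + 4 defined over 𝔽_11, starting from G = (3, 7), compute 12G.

(4, 9)

Double-and-add on 12 = (1100)₂. Start with G = (3, 7) for the leading 1-bit.
double: tangent at (3, 7): λ = (3·3² + 6)/(2·7) ≡ 0/3. 3⁻¹ ≡ 4 (mod 11), so λ ≡ 0·4 ≡ 0.
  x = λ² - 3 - 3 = 0 - 6 ≡ 5; y = λ·(3 - 5) - 7 ≡ 4. → (5, 4)
add G: (5, 4) + (3, 7). λ = (7 - 4)/(3 - 5) ≡ 3/9 mod 11. 9⁻¹ ≡ 5 (mod 11) since 9·5 = 45 ≡ 1, so λ ≡ 4.
  x = λ² - 5 - 3 = 16 - 8 ≡ 8; y = λ·(5 - 8) - 4 ≡ 6. → (8, 6)
double: tangent at (8, 6): λ = (3·8² + 6)/(2·6) ≡ 0/1. 1⁻¹ ≡ 1 (mod 11) since 1·1 = 1 ≡ 1, so λ ≡ 0·1 ≡ 0.
  x = λ² - 8 - 8 = 0 - 16 ≡ 6; y = λ·(8 - 6) - 6 ≡ 5. → (6, 5)
double: tangent at (6, 5): λ = (3·6² + 6)/(2·5) ≡ 4/10. 10⁻¹ ≡ 10 (mod 11), so λ ≡ 4·10 ≡ 7.
  x = λ² - 6 - 6 = 49 - 12 ≡ 4; y = λ·(6 - 4) - 5 ≡ 9. → (4, 9)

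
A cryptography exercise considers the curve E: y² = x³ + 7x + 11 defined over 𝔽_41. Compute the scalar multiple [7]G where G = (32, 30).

Double-and-add on 7 = (111)₂. Start with G = (32, 30) for the leading 1-bit.
double: tangent at (32, 30): λ = (3·32² + 7)/(2·30) ≡ 4/19. 19⁻¹ ≡ 13 (mod 41) since 19·13 = 247 ≡ 1, so λ ≡ 4·13 ≡ 11.
  x = λ² - 32 - 32 = 121 - 64 ≡ 16; y = λ·(32 - 16) - 30 ≡ 23. → (16, 23)
add G: (16, 23) + (32, 30). λ = (30 - 23)/(32 - 16) ≡ 7/16 mod 41. 16⁻¹ ≡ 18 (mod 41), so λ ≡ 3.
  x = λ² - 16 - 32 = 9 - 48 ≡ 2; y = λ·(16 - 2) - 23 ≡ 19. → (2, 19)
double: tangent at (2, 19): λ = (3·2² + 7)/(2·19) ≡ 19/38. 38⁻¹ ≡ 27 (mod 41), so λ ≡ 19·27 ≡ 21.
  x = λ² - 2 - 2 = 441 - 4 ≡ 27; y = λ·(2 - 27) - 19 ≡ 30. → (27, 30)
add G: (27, 30) + (32, 30). λ = (30 - 30)/(32 - 27) ≡ 0/5 mod 41. 5⁻¹ ≡ 33 (mod 41) since 5·33 = 165 ≡ 1, so λ ≡ 0.
  x = λ² - 27 - 32 = 0 - 59 ≡ 23; y = λ·(27 - 23) - 30 ≡ 11. → (23, 11)

(23, 11)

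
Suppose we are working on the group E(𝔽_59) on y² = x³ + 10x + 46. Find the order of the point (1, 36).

9

2P: tangent at (1, 36): λ = (3·1² + 10)/(2·36) ≡ 13/13. 13⁻¹ ≡ 50 (mod 59), so λ ≡ 13·50 ≡ 1.
  x = λ² - 1 - 1 = 1 - 2 ≡ 58; y = λ·(1 - 58) - 36 ≡ 25. → (58, 25)
3P: (58, 25) + (1, 36). λ = (36 - 25)/(1 - 58) ≡ 11/2 mod 59. 2⁻¹ ≡ 30 (mod 59) since 2·30 = 60 ≡ 1, so λ ≡ 35.
  x = λ² - 58 - 1 = 1225 - 59 ≡ 45; y = λ·(58 - 45) - 25 ≡ 17. → (45, 17)
4P: (45, 17) + (1, 36). λ = (36 - 17)/(1 - 45) ≡ 19/15 mod 59. 15⁻¹ ≡ 4 (mod 59), so λ ≡ 17.
  x = λ² - 45 - 1 = 289 - 46 ≡ 7; y = λ·(45 - 7) - 17 ≡ 39. → (7, 39)
5P: (7, 39) + (1, 36). λ = (36 - 39)/(1 - 7) ≡ 56/53 mod 59. 53⁻¹ ≡ 49 (mod 59) since 53·49 = 2597 ≡ 1, so λ ≡ 30.
  x = λ² - 7 - 1 = 900 - 8 ≡ 7; y = λ·(7 - 7) - 39 ≡ 20. → (7, 20)
6P: (7, 20) + (1, 36). λ = (36 - 20)/(1 - 7) ≡ 16/53 mod 59. 53⁻¹ ≡ 49 (mod 59) since 53·49 = 2597 ≡ 1, so λ ≡ 17.
  x = λ² - 7 - 1 = 289 - 8 ≡ 45; y = λ·(7 - 45) - 20 ≡ 42. → (45, 42)
7P: (45, 42) + (1, 36). λ = (36 - 42)/(1 - 45) ≡ 53/15 mod 59. 15⁻¹ ≡ 4 (mod 59) since 15·4 = 60 ≡ 1, so λ ≡ 35.
  x = λ² - 45 - 1 = 1225 - 46 ≡ 58; y = λ·(45 - 58) - 42 ≡ 34. → (58, 34)
8P: (58, 34) + (1, 36). λ = (36 - 34)/(1 - 58) ≡ 2/2 mod 59. 2⁻¹ ≡ 30 (mod 59), so λ ≡ 1.
  x = λ² - 58 - 1 = 1 - 59 ≡ 1; y = λ·(58 - 1) - 34 ≡ 23. → (1, 23)
9P: (1, 23) + (1, 36): same x and y₁ ≡ -y₂, so the sum is the point at infinity.
9P = the point at infinity, so the order is 9.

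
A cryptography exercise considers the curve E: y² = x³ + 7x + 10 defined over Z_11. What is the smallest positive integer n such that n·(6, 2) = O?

9

2P: tangent at (6, 2): λ = (3·6² + 7)/(2·2) ≡ 5/4. 4⁻¹ ≡ 3 (mod 11), so λ ≡ 5·3 ≡ 4.
  x = λ² - 6 - 6 = 16 - 12 ≡ 4; y = λ·(6 - 4) - 2 ≡ 6. → (4, 6)
3P: (4, 6) + (6, 2). λ = (2 - 6)/(6 - 4) ≡ 7/2 mod 11. 2⁻¹ ≡ 6 (mod 11), so λ ≡ 9.
  x = λ² - 4 - 6 = 81 - 10 ≡ 5; y = λ·(4 - 5) - 6 ≡ 7. → (5, 7)
4P: (5, 7) + (6, 2). λ = (2 - 7)/(6 - 5) ≡ 6/1 mod 11. 1⁻¹ ≡ 1 (mod 11), so λ ≡ 6.
  x = λ² - 5 - 6 = 36 - 11 ≡ 3; y = λ·(5 - 3) - 7 ≡ 5. → (3, 5)
5P: (3, 5) + (6, 2). λ = (2 - 5)/(6 - 3) ≡ 8/3 mod 11. 3⁻¹ ≡ 4 (mod 11) since 3·4 = 12 ≡ 1, so λ ≡ 10.
  x = λ² - 3 - 6 = 100 - 9 ≡ 3; y = λ·(3 - 3) - 5 ≡ 6. → (3, 6)
6P: (3, 6) + (6, 2). λ = (2 - 6)/(6 - 3) ≡ 7/3 mod 11. 3⁻¹ ≡ 4 (mod 11), so λ ≡ 6.
  x = λ² - 3 - 6 = 36 - 9 ≡ 5; y = λ·(3 - 5) - 6 ≡ 4. → (5, 4)
7P: (5, 4) + (6, 2). λ = (2 - 4)/(6 - 5) ≡ 9/1 mod 11. 1⁻¹ ≡ 1 (mod 11) since 1·1 = 1 ≡ 1, so λ ≡ 9.
  x = λ² - 5 - 6 = 81 - 11 ≡ 4; y = λ·(5 - 4) - 4 ≡ 5. → (4, 5)
8P: (4, 5) + (6, 2). λ = (2 - 5)/(6 - 4) ≡ 8/2 mod 11. 2⁻¹ ≡ 6 (mod 11), so λ ≡ 4.
  x = λ² - 4 - 6 = 16 - 10 ≡ 6; y = λ·(4 - 6) - 5 ≡ 9. → (6, 9)
9P: (6, 9) + (6, 2): same x and y₁ ≡ -y₂, so the sum is O.
9P = O, so the order is 9.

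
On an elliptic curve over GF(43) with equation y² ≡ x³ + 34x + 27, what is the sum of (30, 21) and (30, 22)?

O

The two points share x = 30 and their y-coordinates satisfy 21 + 22 ≡ 0 (mod 43), so they are inverses. Their sum is O.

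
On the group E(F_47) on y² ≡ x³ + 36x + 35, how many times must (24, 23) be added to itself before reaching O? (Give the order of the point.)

10

2P: tangent at (24, 23): λ = (3·24² + 36)/(2·23) ≡ 25/46. 46⁻¹ ≡ 46 (mod 47), so λ ≡ 25·46 ≡ 22.
  x = λ² - 24 - 24 = 484 - 48 ≡ 13; y = λ·(24 - 13) - 23 ≡ 31. → (13, 31)
3P: (13, 31) + (24, 23). λ = (23 - 31)/(24 - 13) ≡ 39/11 mod 47. 11⁻¹ ≡ 30 (mod 47) since 11·30 = 330 ≡ 1, so λ ≡ 42.
  x = λ² - 13 - 24 = 1764 - 37 ≡ 35; y = λ·(13 - 35) - 31 ≡ 32. → (35, 32)
4P: (35, 32) + (24, 23). λ = (23 - 32)/(24 - 35) ≡ 38/36 mod 47. 36⁻¹ ≡ 17 (mod 47), so λ ≡ 35.
  x = λ² - 35 - 24 = 1225 - 59 ≡ 38; y = λ·(35 - 38) - 32 ≡ 4. → (38, 4)
5P: (38, 4) + (24, 23). λ = (23 - 4)/(24 - 38) ≡ 19/33 mod 47. 33⁻¹ ≡ 10 (mod 47) since 33·10 = 330 ≡ 1, so λ ≡ 2.
  x = λ² - 38 - 24 = 4 - 62 ≡ 36; y = λ·(38 - 36) - 4 ≡ 0. → (36, 0)
6P: (36, 0) + (24, 23). λ = (23 - 0)/(24 - 36) ≡ 23/35 mod 47. 35⁻¹ ≡ 43 (mod 47), so λ ≡ 2.
  x = λ² - 36 - 24 = 4 - 60 ≡ 38; y = λ·(36 - 38) - 0 ≡ 43. → (38, 43)
7P: (38, 43) + (24, 23). λ = (23 - 43)/(24 - 38) ≡ 27/33 mod 47. 33⁻¹ ≡ 10 (mod 47), so λ ≡ 35.
  x = λ² - 38 - 24 = 1225 - 62 ≡ 35; y = λ·(38 - 35) - 43 ≡ 15. → (35, 15)
8P: (35, 15) + (24, 23). λ = (23 - 15)/(24 - 35) ≡ 8/36 mod 47. 36⁻¹ ≡ 17 (mod 47) since 36·17 = 612 ≡ 1, so λ ≡ 42.
  x = λ² - 35 - 24 = 1764 - 59 ≡ 13; y = λ·(35 - 13) - 15 ≡ 16. → (13, 16)
9P: (13, 16) + (24, 23). λ = (23 - 16)/(24 - 13) ≡ 7/11 mod 47. 11⁻¹ ≡ 30 (mod 47), so λ ≡ 22.
  x = λ² - 13 - 24 = 484 - 37 ≡ 24; y = λ·(13 - 24) - 16 ≡ 24. → (24, 24)
10P: (24, 24) + (24, 23): same x and y₁ ≡ -y₂, so the sum is O.
10P = O, so the order is 10.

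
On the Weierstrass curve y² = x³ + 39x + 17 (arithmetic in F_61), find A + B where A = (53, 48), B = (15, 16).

(53, 48) + (15, 16). λ = (16 - 48)/(15 - 53) ≡ 29/23 mod 61. 23⁻¹ ≡ 8 (mod 61), so λ ≡ 49.
  x = λ² - 53 - 15 = 2401 - 68 ≡ 15; y = λ·(53 - 15) - 48 ≡ 45. → (15, 45)

(15, 45)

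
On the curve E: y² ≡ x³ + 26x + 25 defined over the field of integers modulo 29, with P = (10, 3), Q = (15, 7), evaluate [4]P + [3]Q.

(8, 7)

First 4P:
Double-and-add on 4 = (100)₂. Start with P = (10, 3) for the leading 1-bit.
double: tangent at (10, 3): λ = (3·10² + 26)/(2·3) ≡ 7/6. 6⁻¹ ≡ 5 (mod 29) since 6·5 = 30 ≡ 1, so λ ≡ 7·5 ≡ 6.
  x = λ² - 10 - 10 = 36 - 20 ≡ 16; y = λ·(10 - 16) - 3 ≡ 19. → (16, 19)
double: tangent at (16, 19): λ = (3·16² + 26)/(2·19) ≡ 11/9. 9⁻¹ ≡ 13 (mod 29) since 9·13 = 117 ≡ 1, so λ ≡ 11·13 ≡ 27.
  x = λ² - 16 - 16 = 729 - 32 ≡ 1; y = λ·(16 - 1) - 19 ≡ 9. → (1, 9)
4P = (1, 9).
Next 3Q:
Repeated addition: build up to 3Q.
2Q: tangent at (15, 7): λ = (3·15² + 26)/(2·7) ≡ 5/14. 14⁻¹ ≡ 27 (mod 29), so λ ≡ 5·27 ≡ 19.
  x = λ² - 15 - 15 = 361 - 30 ≡ 12; y = λ·(15 - 12) - 7 ≡ 21. → (12, 21)
3Q: (12, 21) + (15, 7). λ = (7 - 21)/(15 - 12) ≡ 15/3 mod 29. 3⁻¹ ≡ 10 (mod 29) since 3·10 = 30 ≡ 1, so λ ≡ 5.
  x = λ² - 12 - 15 = 25 - 27 ≡ 27; y = λ·(12 - 27) - 21 ≡ 20. → (27, 20)
3Q = (27, 20).
Finally 4P + 3Q:
(1, 9) + (27, 20). λ = (20 - 9)/(27 - 1) ≡ 11/26 mod 29. 26⁻¹ ≡ 19 (mod 29), so λ ≡ 6.
  x = λ² - 1 - 27 = 36 - 28 ≡ 8; y = λ·(1 - 8) - 9 ≡ 7. → (8, 7)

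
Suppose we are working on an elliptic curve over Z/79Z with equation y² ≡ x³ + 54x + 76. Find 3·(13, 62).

(0, 32)

Write Q = (13, 62).
Repeated addition: build up to 3Q.
2Q: tangent at (13, 62): λ = (3·13² + 54)/(2·62) ≡ 8/45. 45⁻¹ ≡ 72 (mod 79), so λ ≡ 8·72 ≡ 23.
  x = λ² - 13 - 13 = 529 - 26 ≡ 29; y = λ·(13 - 29) - 62 ≡ 44. → (29, 44)
3Q: (29, 44) + (13, 62). λ = (62 - 44)/(13 - 29) ≡ 18/63 mod 79. 63⁻¹ ≡ 74 (mod 79) since 63·74 = 4662 ≡ 1, so λ ≡ 68.
  x = λ² - 29 - 13 = 4624 - 42 ≡ 0; y = λ·(29 - 0) - 44 ≡ 32. → (0, 32)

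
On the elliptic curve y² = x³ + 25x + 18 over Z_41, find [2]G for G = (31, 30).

(24, 25)

tangent at (31, 30): λ = (3·31² + 25)/(2·30) ≡ 38/19. 19⁻¹ ≡ 13 (mod 41) since 19·13 = 247 ≡ 1, so λ ≡ 38·13 ≡ 2.
  x = λ² - 31 - 31 = 4 - 62 ≡ 24; y = λ·(31 - 24) - 30 ≡ 25. → (24, 25)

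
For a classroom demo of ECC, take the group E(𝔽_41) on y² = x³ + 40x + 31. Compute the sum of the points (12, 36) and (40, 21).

(12, 36) + (40, 21). λ = (21 - 36)/(40 - 12) ≡ 26/28 mod 41. 28⁻¹ ≡ 22 (mod 41) since 28·22 = 616 ≡ 1, so λ ≡ 39.
  x = λ² - 12 - 40 = 1521 - 52 ≡ 34; y = λ·(12 - 34) - 36 ≡ 8. → (34, 8)

(34, 8)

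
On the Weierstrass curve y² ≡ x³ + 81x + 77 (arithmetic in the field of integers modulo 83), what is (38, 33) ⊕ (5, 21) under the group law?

(71, 38)

(38, 33) + (5, 21). λ = (21 - 33)/(5 - 38) ≡ 71/50 mod 83. 50⁻¹ ≡ 5 (mod 83), so λ ≡ 23.
  x = λ² - 38 - 5 = 529 - 43 ≡ 71; y = λ·(38 - 71) - 33 ≡ 38. → (71, 38)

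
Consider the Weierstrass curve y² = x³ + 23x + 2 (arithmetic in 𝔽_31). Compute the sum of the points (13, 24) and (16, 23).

(9, 16)

(13, 24) + (16, 23). λ = (23 - 24)/(16 - 13) ≡ 30/3 mod 31. 3⁻¹ ≡ 21 (mod 31), so λ ≡ 10.
  x = λ² - 13 - 16 = 100 - 29 ≡ 9; y = λ·(13 - 9) - 24 ≡ 16. → (9, 16)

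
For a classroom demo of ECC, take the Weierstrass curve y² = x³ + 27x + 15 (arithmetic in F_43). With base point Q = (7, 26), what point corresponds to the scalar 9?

Double-and-add on 9 = (1001)₂. Start with Q = (7, 26) for the leading 1-bit.
double: tangent at (7, 26): λ = (3·7² + 27)/(2·26) ≡ 2/9. 9⁻¹ ≡ 24 (mod 43), so λ ≡ 2·24 ≡ 5.
  x = λ² - 7 - 7 = 25 - 14 ≡ 11; y = λ·(7 - 11) - 26 ≡ 40. → (11, 40)
double: tangent at (11, 40): λ = (3·11² + 27)/(2·40) ≡ 3/37. 37⁻¹ ≡ 7 (mod 43) since 37·7 = 259 ≡ 1, so λ ≡ 3·7 ≡ 21.
  x = λ² - 11 - 11 = 441 - 22 ≡ 32; y = λ·(11 - 32) - 40 ≡ 35. → (32, 35)
double: tangent at (32, 35): λ = (3·32² + 27)/(2·35) ≡ 3/27. 27⁻¹ ≡ 8 (mod 43) since 27·8 = 216 ≡ 1, so λ ≡ 3·8 ≡ 24.
  x = λ² - 32 - 32 = 576 - 64 ≡ 39; y = λ·(32 - 39) - 35 ≡ 12. → (39, 12)
add Q: (39, 12) + (7, 26). λ = (26 - 12)/(7 - 39) ≡ 14/11 mod 43. 11⁻¹ ≡ 4 (mod 43), so λ ≡ 13.
  x = λ² - 39 - 7 = 169 - 46 ≡ 37; y = λ·(39 - 37) - 12 ≡ 14. → (37, 14)

(37, 14)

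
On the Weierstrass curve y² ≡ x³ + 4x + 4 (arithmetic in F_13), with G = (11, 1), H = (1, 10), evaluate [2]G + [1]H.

(6, 7)

First 2G:
Repeated addition: build up to 2G.
2G: tangent at (11, 1): λ = (3·11² + 4)/(2·1) ≡ 3/2. 2⁻¹ ≡ 7 (mod 13), so λ ≡ 3·7 ≡ 8.
  x = λ² - 11 - 11 = 64 - 22 ≡ 3; y = λ·(11 - 3) - 1 ≡ 11. → (3, 11)
2G = (3, 11).
Finally 2G + H:
(3, 11) + (1, 10). λ = (10 - 11)/(1 - 3) ≡ 12/11 mod 13. 11⁻¹ ≡ 6 (mod 13) since 11·6 = 66 ≡ 1, so λ ≡ 7.
  x = λ² - 3 - 1 = 49 - 4 ≡ 6; y = λ·(3 - 6) - 11 ≡ 7. → (6, 7)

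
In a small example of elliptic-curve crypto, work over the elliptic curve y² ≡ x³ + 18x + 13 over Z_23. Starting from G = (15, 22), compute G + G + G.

Repeated addition: build up to 3G.
2G: tangent at (15, 22): λ = (3·15² + 18)/(2·22) ≡ 3/21. 21⁻¹ ≡ 11 (mod 23) since 21·11 = 231 ≡ 1, so λ ≡ 3·11 ≡ 10.
  x = λ² - 15 - 15 = 100 - 30 ≡ 1; y = λ·(15 - 1) - 22 ≡ 3. → (1, 3)
3G: (1, 3) + (15, 22). λ = (22 - 3)/(15 - 1) ≡ 19/14 mod 23. 14⁻¹ ≡ 5 (mod 23) since 14·5 = 70 ≡ 1, so λ ≡ 3.
  x = λ² - 1 - 15 = 9 - 16 ≡ 16; y = λ·(1 - 16) - 3 ≡ 21. → (16, 21)

(16, 21)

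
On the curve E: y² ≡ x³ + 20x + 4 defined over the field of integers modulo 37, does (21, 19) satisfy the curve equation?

y² = 19² ≡ 28; x³ + 20x + 4 = 9685 ≡ 28 (mod 37). 28 = 28.

yes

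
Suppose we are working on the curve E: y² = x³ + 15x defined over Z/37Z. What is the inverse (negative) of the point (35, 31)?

(35, 6)

-(35, 31) = (35, -31 mod 37) = (35, 6).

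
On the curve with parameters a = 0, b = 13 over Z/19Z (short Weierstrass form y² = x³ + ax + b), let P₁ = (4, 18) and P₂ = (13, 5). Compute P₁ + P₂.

(13, 14)

(4, 18) + (13, 5). λ = (5 - 18)/(13 - 4) ≡ 6/9 mod 19. 9⁻¹ ≡ 17 (mod 19), so λ ≡ 7.
  x = λ² - 4 - 13 = 49 - 17 ≡ 13; y = λ·(4 - 13) - 18 ≡ 14. → (13, 14)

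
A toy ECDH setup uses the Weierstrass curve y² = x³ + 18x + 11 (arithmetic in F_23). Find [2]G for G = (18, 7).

(12, 0)

tangent at (18, 7): λ = (3·18² + 18)/(2·7) ≡ 1/14. 14⁻¹ ≡ 5 (mod 23) since 14·5 = 70 ≡ 1, so λ ≡ 1·5 ≡ 5.
  x = λ² - 18 - 18 = 25 - 36 ≡ 12; y = λ·(18 - 12) - 7 ≡ 0. → (12, 0)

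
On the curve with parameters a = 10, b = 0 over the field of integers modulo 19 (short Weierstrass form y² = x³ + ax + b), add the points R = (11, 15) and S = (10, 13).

(11, 15) + (10, 13). λ = (13 - 15)/(10 - 11) ≡ 17/18 mod 19. 18⁻¹ ≡ 18 (mod 19), so λ ≡ 2.
  x = λ² - 11 - 10 = 4 - 21 ≡ 2; y = λ·(11 - 2) - 15 ≡ 3. → (2, 3)

(2, 3)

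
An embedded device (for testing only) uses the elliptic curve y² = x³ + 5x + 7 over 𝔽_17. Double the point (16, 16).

(1, 9)

tangent at (16, 16): λ = (3·16² + 5)/(2·16) ≡ 8/15. 15⁻¹ ≡ 8 (mod 17), so λ ≡ 8·8 ≡ 13.
  x = λ² - 16 - 16 = 169 - 32 ≡ 1; y = λ·(16 - 1) - 16 ≡ 9. → (1, 9)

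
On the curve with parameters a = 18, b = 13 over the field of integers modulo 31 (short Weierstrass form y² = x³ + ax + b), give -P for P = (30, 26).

-(30, 26) = (30, -26 mod 31) = (30, 5).

(30, 5)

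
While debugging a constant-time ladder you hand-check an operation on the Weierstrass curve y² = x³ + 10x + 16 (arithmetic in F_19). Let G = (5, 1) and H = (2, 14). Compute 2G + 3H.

First 2G:
Repeated addition: build up to 2G.
2G: tangent at (5, 1): λ = (3·5² + 10)/(2·1) ≡ 9/2. 2⁻¹ ≡ 10 (mod 19) since 2·10 = 20 ≡ 1, so λ ≡ 9·10 ≡ 14.
  x = λ² - 5 - 5 = 196 - 10 ≡ 15; y = λ·(5 - 15) - 1 ≡ 11. → (15, 11)
2G = (15, 11).
Next 3H:
Repeated addition: build up to 3H.
2H: tangent at (2, 14): λ = (3·2² + 10)/(2·14) ≡ 3/9. 9⁻¹ ≡ 17 (mod 19), so λ ≡ 3·17 ≡ 13.
  x = λ² - 2 - 2 = 169 - 4 ≡ 13; y = λ·(2 - 13) - 14 ≡ 14. → (13, 14)
3H: (13, 14) + (2, 14). λ = (14 - 14)/(2 - 13) ≡ 0/8 mod 19. 8⁻¹ ≡ 12 (mod 19), so λ ≡ 0.
  x = λ² - 13 - 2 = 0 - 15 ≡ 4; y = λ·(13 - 4) - 14 ≡ 5. → (4, 5)
3H = (4, 5).
Finally 2G + 3H:
(15, 11) + (4, 5). λ = (5 - 11)/(4 - 15) ≡ 13/8 mod 19. 8⁻¹ ≡ 12 (mod 19) since 8·12 = 96 ≡ 1, so λ ≡ 4.
  x = λ² - 15 - 4 = 16 - 19 ≡ 16; y = λ·(15 - 16) - 11 ≡ 4. → (16, 4)

(16, 4)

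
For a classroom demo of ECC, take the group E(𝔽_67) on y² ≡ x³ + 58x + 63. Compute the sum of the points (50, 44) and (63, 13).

(50, 44) + (63, 13). λ = (13 - 44)/(63 - 50) ≡ 36/13 mod 67. 13⁻¹ ≡ 31 (mod 67) since 13·31 = 403 ≡ 1, so λ ≡ 44.
  x = λ² - 50 - 63 = 1936 - 113 ≡ 14; y = λ·(50 - 14) - 44 ≡ 66. → (14, 66)

(14, 66)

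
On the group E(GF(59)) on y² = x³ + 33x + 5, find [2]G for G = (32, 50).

(30, 18)

tangent at (32, 50): λ = (3·32² + 33)/(2·50) ≡ 37/41. 41⁻¹ ≡ 36 (mod 59), so λ ≡ 37·36 ≡ 34.
  x = λ² - 32 - 32 = 1156 - 64 ≡ 30; y = λ·(32 - 30) - 50 ≡ 18. → (30, 18)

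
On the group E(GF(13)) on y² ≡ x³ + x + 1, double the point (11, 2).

(4, 11)

tangent at (11, 2): λ = (3·11² + 1)/(2·2) ≡ 0/4. 4⁻¹ ≡ 10 (mod 13), so λ ≡ 0·10 ≡ 0.
  x = λ² - 11 - 11 = 0 - 22 ≡ 4; y = λ·(11 - 4) - 2 ≡ 11. → (4, 11)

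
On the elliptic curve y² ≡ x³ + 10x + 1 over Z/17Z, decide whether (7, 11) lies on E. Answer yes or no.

y² = 11² ≡ 2; x³ + 10x + 1 = 414 ≡ 6 (mod 17). 2 ≠ 6.

no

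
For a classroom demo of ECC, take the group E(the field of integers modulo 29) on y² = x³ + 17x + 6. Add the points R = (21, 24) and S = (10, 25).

(21, 24) + (10, 25). λ = (25 - 24)/(10 - 21) ≡ 1/18 mod 29. 18⁻¹ ≡ 21 (mod 29), so λ ≡ 21.
  x = λ² - 21 - 10 = 441 - 31 ≡ 4; y = λ·(21 - 4) - 24 ≡ 14. → (4, 14)

(4, 14)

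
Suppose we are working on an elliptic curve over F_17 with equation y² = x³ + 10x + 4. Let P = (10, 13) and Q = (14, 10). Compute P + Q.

(10, 13) + (14, 10). λ = (10 - 13)/(14 - 10) ≡ 14/4 mod 17. 4⁻¹ ≡ 13 (mod 17), so λ ≡ 12.
  x = λ² - 10 - 14 = 144 - 24 ≡ 1; y = λ·(10 - 1) - 13 ≡ 10. → (1, 10)

(1, 10)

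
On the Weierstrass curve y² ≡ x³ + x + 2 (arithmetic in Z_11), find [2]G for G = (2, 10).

tangent at (2, 10): λ = (3·2² + 1)/(2·10) ≡ 2/9. 9⁻¹ ≡ 5 (mod 11) since 9·5 = 45 ≡ 1, so λ ≡ 2·5 ≡ 10.
  x = λ² - 2 - 2 = 100 - 4 ≡ 8; y = λ·(2 - 8) - 10 ≡ 7. → (8, 7)

(8, 7)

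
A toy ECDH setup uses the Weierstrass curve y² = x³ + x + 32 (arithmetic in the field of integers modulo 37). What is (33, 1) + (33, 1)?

tangent at (33, 1): λ = (3·33² + 1)/(2·1) ≡ 12/2. 2⁻¹ ≡ 19 (mod 37) since 2·19 = 38 ≡ 1, so λ ≡ 12·19 ≡ 6.
  x = λ² - 33 - 33 = 36 - 66 ≡ 7; y = λ·(33 - 7) - 1 ≡ 7. → (7, 7)

(7, 7)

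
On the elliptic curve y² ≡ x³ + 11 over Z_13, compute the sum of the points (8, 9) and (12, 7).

(8, 9) + (12, 7). λ = (7 - 9)/(12 - 8) ≡ 11/4 mod 13. 4⁻¹ ≡ 10 (mod 13), so λ ≡ 6.
  x = λ² - 8 - 12 = 36 - 20 ≡ 3; y = λ·(8 - 3) - 9 ≡ 8. → (3, 8)

(3, 8)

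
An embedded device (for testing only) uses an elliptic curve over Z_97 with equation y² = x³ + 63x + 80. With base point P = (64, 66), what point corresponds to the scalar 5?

(22, 38)

Repeated addition: build up to 5P.
2P: tangent at (64, 66): λ = (3·64² + 63)/(2·66) ≡ 32/35. 35⁻¹ ≡ 61 (mod 97) since 35·61 = 2135 ≡ 1, so λ ≡ 32·61 ≡ 12.
  x = λ² - 64 - 64 = 144 - 128 ≡ 16; y = λ·(64 - 16) - 66 ≡ 25. → (16, 25)
3P: (16, 25) + (64, 66). λ = (66 - 25)/(64 - 16) ≡ 41/48 mod 97. 48⁻¹ ≡ 95 (mod 97) since 48·95 = 4560 ≡ 1, so λ ≡ 15.
  x = λ² - 16 - 64 = 225 - 80 ≡ 48; y = λ·(16 - 48) - 25 ≡ 77. → (48, 77)
4P: (48, 77) + (64, 66). λ = (66 - 77)/(64 - 48) ≡ 86/16 mod 97. 16⁻¹ ≡ 91 (mod 97), so λ ≡ 66.
  x = λ² - 48 - 64 = 4356 - 112 ≡ 73; y = λ·(48 - 73) - 77 ≡ 19. → (73, 19)
5P: (73, 19) + (64, 66). λ = (66 - 19)/(64 - 73) ≡ 47/88 mod 97. 88⁻¹ ≡ 43 (mod 97), so λ ≡ 81.
  x = λ² - 73 - 64 = 6561 - 137 ≡ 22; y = λ·(73 - 22) - 19 ≡ 38. → (22, 38)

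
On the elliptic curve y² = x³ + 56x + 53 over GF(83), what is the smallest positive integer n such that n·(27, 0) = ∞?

2P: (27, 0) + (27, 0): same x and y₁ ≡ -y₂, so the sum is ∞.
2P = ∞, so the order is 2.

2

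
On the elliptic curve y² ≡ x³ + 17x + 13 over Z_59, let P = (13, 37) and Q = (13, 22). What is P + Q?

O

The two points share x = 13 and their y-coordinates satisfy 37 + 22 ≡ 0 (mod 59), so they are inverses. Their sum is the point at infinity.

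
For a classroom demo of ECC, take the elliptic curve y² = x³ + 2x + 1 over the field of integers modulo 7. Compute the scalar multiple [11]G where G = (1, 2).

Repeated addition: build up to 11G.
2G: tangent at (1, 2): λ = (3·1² + 2)/(2·2) ≡ 5/4. 4⁻¹ ≡ 2 (mod 7) since 4·2 = 8 ≡ 1, so λ ≡ 5·2 ≡ 3.
  x = λ² - 1 - 1 = 9 - 2 ≡ 0; y = λ·(1 - 0) - 2 ≡ 1. → (0, 1)
3G: (0, 1) + (1, 2). λ = (2 - 1)/(1 - 0) ≡ 1/1 mod 7. 1⁻¹ ≡ 1 (mod 7) since 1·1 = 1 ≡ 1, so λ ≡ 1.
  x = λ² - 0 - 1 = 1 - 1 ≡ 0; y = λ·(0 - 0) - 1 ≡ 6. → (0, 6)
4G: (0, 6) + (1, 2). λ = (2 - 6)/(1 - 0) ≡ 3/1 mod 7. 1⁻¹ ≡ 1 (mod 7), so λ ≡ 3.
  x = λ² - 0 - 1 = 9 - 1 ≡ 1; y = λ·(0 - 1) - 6 ≡ 5. → (1, 5)
5G: (1, 5) + (1, 2): same x and y₁ ≡ -y₂, so the sum is the point at infinity.
6G: the point at infinity + (1, 2) = (1, 2) (identity).
7G: tangent at (1, 2): λ = (3·1² + 2)/(2·2) ≡ 5/4. 4⁻¹ ≡ 2 (mod 7), so λ ≡ 5·2 ≡ 3.
  x = λ² - 1 - 1 = 9 - 2 ≡ 0; y = λ·(1 - 0) - 2 ≡ 1. → (0, 1)
8G: (0, 1) + (1, 2). λ = (2 - 1)/(1 - 0) ≡ 1/1 mod 7. 1⁻¹ ≡ 1 (mod 7), so λ ≡ 1.
  x = λ² - 0 - 1 = 1 - 1 ≡ 0; y = λ·(0 - 0) - 1 ≡ 6. → (0, 6)
9G: (0, 6) + (1, 2). λ = (2 - 6)/(1 - 0) ≡ 3/1 mod 7. 1⁻¹ ≡ 1 (mod 7), so λ ≡ 3.
  x = λ² - 0 - 1 = 9 - 1 ≡ 1; y = λ·(0 - 1) - 6 ≡ 5. → (1, 5)
10G: (1, 5) + (1, 2): same x and y₁ ≡ -y₂, so the sum is the point at infinity.
11G: the point at infinity + (1, 2) = (1, 2) (identity).

(1, 2)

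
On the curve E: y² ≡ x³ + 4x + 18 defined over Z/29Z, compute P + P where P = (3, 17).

(22, 16)

tangent at (3, 17): λ = (3·3² + 4)/(2·17) ≡ 2/5. 5⁻¹ ≡ 6 (mod 29), so λ ≡ 2·6 ≡ 12.
  x = λ² - 3 - 3 = 144 - 6 ≡ 22; y = λ·(3 - 22) - 17 ≡ 16. → (22, 16)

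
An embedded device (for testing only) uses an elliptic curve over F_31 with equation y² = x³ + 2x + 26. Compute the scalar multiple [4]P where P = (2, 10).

Repeated addition: build up to 4P.
2P: tangent at (2, 10): λ = (3·2² + 2)/(2·10) ≡ 14/20. 20⁻¹ ≡ 14 (mod 31), so λ ≡ 14·14 ≡ 10.
  x = λ² - 2 - 2 = 100 - 4 ≡ 3; y = λ·(2 - 3) - 10 ≡ 11. → (3, 11)
3P: (3, 11) + (2, 10). λ = (10 - 11)/(2 - 3) ≡ 30/30 mod 31. 30⁻¹ ≡ 30 (mod 31) since 30·30 = 900 ≡ 1, so λ ≡ 1.
  x = λ² - 3 - 2 = 1 - 5 ≡ 27; y = λ·(3 - 27) - 11 ≡ 27. → (27, 27)
4P: (27, 27) + (2, 10). λ = (10 - 27)/(2 - 27) ≡ 14/6 mod 31. 6⁻¹ ≡ 26 (mod 31), so λ ≡ 23.
  x = λ² - 27 - 2 = 529 - 29 ≡ 4; y = λ·(27 - 4) - 27 ≡ 6. → (4, 6)

(4, 6)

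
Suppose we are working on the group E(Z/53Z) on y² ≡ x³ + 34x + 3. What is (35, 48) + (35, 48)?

(27, 27)

tangent at (35, 48): λ = (3·35² + 34)/(2·48) ≡ 52/43. 43⁻¹ ≡ 37 (mod 53) since 43·37 = 1591 ≡ 1, so λ ≡ 52·37 ≡ 16.
  x = λ² - 35 - 35 = 256 - 70 ≡ 27; y = λ·(35 - 27) - 48 ≡ 27. → (27, 27)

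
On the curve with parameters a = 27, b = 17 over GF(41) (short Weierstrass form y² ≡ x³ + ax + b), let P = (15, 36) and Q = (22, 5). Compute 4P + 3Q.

(5, 20)

First 4P:
Double-and-add on 4 = (100)₂. Start with P = (15, 36) for the leading 1-bit.
double: tangent at (15, 36): λ = (3·15² + 27)/(2·36) ≡ 5/31. 31⁻¹ ≡ 4 (mod 41), so λ ≡ 5·4 ≡ 20.
  x = λ² - 15 - 15 = 400 - 30 ≡ 1; y = λ·(15 - 1) - 36 ≡ 39. → (1, 39)
double: tangent at (1, 39): λ = (3·1² + 27)/(2·39) ≡ 30/37. 37⁻¹ ≡ 10 (mod 41), so λ ≡ 30·10 ≡ 13.
  x = λ² - 1 - 1 = 169 - 2 ≡ 3; y = λ·(1 - 3) - 39 ≡ 17. → (3, 17)
4P = (3, 17).
Next 3Q:
Repeated addition: build up to 3Q.
2Q: tangent at (22, 5): λ = (3·22² + 27)/(2·5) ≡ 3/10. 10⁻¹ ≡ 37 (mod 41) since 10·37 = 370 ≡ 1, so λ ≡ 3·37 ≡ 29.
  x = λ² - 22 - 22 = 841 - 44 ≡ 18; y = λ·(22 - 18) - 5 ≡ 29. → (18, 29)
3Q: (18, 29) + (22, 5). λ = (5 - 29)/(22 - 18) ≡ 17/4 mod 41. 4⁻¹ ≡ 31 (mod 41), so λ ≡ 35.
  x = λ² - 18 - 22 = 1225 - 40 ≡ 37; y = λ·(18 - 37) - 29 ≡ 3. → (37, 3)
3Q = (37, 3).
Finally 4P + 3Q:
(3, 17) + (37, 3). λ = (3 - 17)/(37 - 3) ≡ 27/34 mod 41. 34⁻¹ ≡ 35 (mod 41), so λ ≡ 2.
  x = λ² - 3 - 37 = 4 - 40 ≡ 5; y = λ·(3 - 5) - 17 ≡ 20. → (5, 20)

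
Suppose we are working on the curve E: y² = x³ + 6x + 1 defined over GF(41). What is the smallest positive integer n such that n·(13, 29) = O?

2P: tangent at (13, 29): λ = (3·13² + 6)/(2·29) ≡ 21/17. 17⁻¹ ≡ 29 (mod 41) since 17·29 = 493 ≡ 1, so λ ≡ 21·29 ≡ 35.
  x = λ² - 13 - 13 = 1225 - 26 ≡ 10; y = λ·(13 - 10) - 29 ≡ 35. → (10, 35)
3P: (10, 35) + (13, 29). λ = (29 - 35)/(13 - 10) ≡ 35/3 mod 41. 3⁻¹ ≡ 14 (mod 41) since 3·14 = 42 ≡ 1, so λ ≡ 39.
  x = λ² - 10 - 13 = 1521 - 23 ≡ 22; y = λ·(10 - 22) - 35 ≡ 30. → (22, 30)
4P: (22, 30) + (13, 29). λ = (29 - 30)/(13 - 22) ≡ 40/32 mod 41. 32⁻¹ ≡ 9 (mod 41), so λ ≡ 32.
  x = λ² - 22 - 13 = 1024 - 35 ≡ 5; y = λ·(22 - 5) - 30 ≡ 22. → (5, 22)
5P: (5, 22) + (13, 29). λ = (29 - 22)/(13 - 5) ≡ 7/8 mod 41. 8⁻¹ ≡ 36 (mod 41), so λ ≡ 6.
  x = λ² - 5 - 13 = 36 - 18 ≡ 18; y = λ·(5 - 18) - 22 ≡ 23. → (18, 23)
6P: (18, 23) + (13, 29). λ = (29 - 23)/(13 - 18) ≡ 6/36 mod 41. 36⁻¹ ≡ 8 (mod 41), so λ ≡ 7.
  x = λ² - 18 - 13 = 49 - 31 ≡ 18; y = λ·(18 - 18) - 23 ≡ 18. → (18, 18)
7P: (18, 18) + (13, 29). λ = (29 - 18)/(13 - 18) ≡ 11/36 mod 41. 36⁻¹ ≡ 8 (mod 41) since 36·8 = 288 ≡ 1, so λ ≡ 6.
  x = λ² - 18 - 13 = 36 - 31 ≡ 5; y = λ·(18 - 5) - 18 ≡ 19. → (5, 19)
8P: (5, 19) + (13, 29). λ = (29 - 19)/(13 - 5) ≡ 10/8 mod 41. 8⁻¹ ≡ 36 (mod 41) since 8·36 = 288 ≡ 1, so λ ≡ 32.
  x = λ² - 5 - 13 = 1024 - 18 ≡ 22; y = λ·(5 - 22) - 19 ≡ 11. → (22, 11)
9P: (22, 11) + (13, 29). λ = (29 - 11)/(13 - 22) ≡ 18/32 mod 41. 32⁻¹ ≡ 9 (mod 41) since 32·9 = 288 ≡ 1, so λ ≡ 39.
  x = λ² - 22 - 13 = 1521 - 35 ≡ 10; y = λ·(22 - 10) - 11 ≡ 6. → (10, 6)
10P: (10, 6) + (13, 29). λ = (29 - 6)/(13 - 10) ≡ 23/3 mod 41. 3⁻¹ ≡ 14 (mod 41) since 3·14 = 42 ≡ 1, so λ ≡ 35.
  x = λ² - 10 - 13 = 1225 - 23 ≡ 13; y = λ·(10 - 13) - 6 ≡ 12. → (13, 12)
11P: (13, 12) + (13, 29): same x and y₁ ≡ -y₂, so the sum is O.
11P = O, so the order is 11.

11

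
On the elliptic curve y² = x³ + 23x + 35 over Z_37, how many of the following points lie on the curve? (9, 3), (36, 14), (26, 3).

(9, 3): 3² ≡ 9, rhs ≡ 9 → on.
(36, 14): 14² ≡ 11, rhs ≡ 11 → on.
(26, 3): 3² ≡ 9, rhs ≡ 5 → off.

2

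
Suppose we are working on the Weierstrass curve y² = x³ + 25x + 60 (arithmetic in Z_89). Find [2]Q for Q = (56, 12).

(30, 24)

tangent at (56, 12): λ = (3·56² + 25)/(2·12) ≡ 88/24. 24⁻¹ ≡ 26 (mod 89), so λ ≡ 88·26 ≡ 63.
  x = λ² - 56 - 56 = 3969 - 112 ≡ 30; y = λ·(56 - 30) - 12 ≡ 24. → (30, 24)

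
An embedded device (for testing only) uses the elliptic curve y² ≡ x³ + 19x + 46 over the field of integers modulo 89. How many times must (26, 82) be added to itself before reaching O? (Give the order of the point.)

2P: tangent at (26, 82): λ = (3·26² + 19)/(2·82) ≡ 0/75. 75⁻¹ ≡ 19 (mod 89) since 75·19 = 1425 ≡ 1, so λ ≡ 0·19 ≡ 0.
  x = λ² - 26 - 26 = 0 - 52 ≡ 37; y = λ·(26 - 37) - 82 ≡ 7. → (37, 7)
3P: (37, 7) + (26, 82). λ = (82 - 7)/(26 - 37) ≡ 75/78 mod 89. 78⁻¹ ≡ 8 (mod 89), so λ ≡ 66.
  x = λ² - 37 - 26 = 4356 - 63 ≡ 21; y = λ·(37 - 21) - 7 ≡ 70. → (21, 70)
4P: (21, 70) + (26, 82). λ = (82 - 70)/(26 - 21) ≡ 12/5 mod 89. 5⁻¹ ≡ 18 (mod 89) since 5·18 = 90 ≡ 1, so λ ≡ 38.
  x = λ² - 21 - 26 = 1444 - 47 ≡ 62; y = λ·(21 - 62) - 70 ≡ 63. → (62, 63)
5P: (62, 63) + (26, 82). λ = (82 - 63)/(26 - 62) ≡ 19/53 mod 89. 53⁻¹ ≡ 42 (mod 89) since 53·42 = 2226 ≡ 1, so λ ≡ 86.
  x = λ² - 62 - 26 = 7396 - 88 ≡ 10; y = λ·(62 - 10) - 63 ≡ 48. → (10, 48)
6P: (10, 48) + (26, 82). λ = (82 - 48)/(26 - 10) ≡ 34/16 mod 89. 16⁻¹ ≡ 39 (mod 89), so λ ≡ 80.
  x = λ² - 10 - 26 = 6400 - 36 ≡ 45; y = λ·(10 - 45) - 48 ≡ 0. → (45, 0)
7P: (45, 0) + (26, 82). λ = (82 - 0)/(26 - 45) ≡ 82/70 mod 89. 70⁻¹ ≡ 14 (mod 89) since 70·14 = 980 ≡ 1, so λ ≡ 80.
  x = λ² - 45 - 26 = 6400 - 71 ≡ 10; y = λ·(45 - 10) - 0 ≡ 41. → (10, 41)
8P: (10, 41) + (26, 82). λ = (82 - 41)/(26 - 10) ≡ 41/16 mod 89. 16⁻¹ ≡ 39 (mod 89), so λ ≡ 86.
  x = λ² - 10 - 26 = 7396 - 36 ≡ 62; y = λ·(10 - 62) - 41 ≡ 26. → (62, 26)
9P: (62, 26) + (26, 82). λ = (82 - 26)/(26 - 62) ≡ 56/53 mod 89. 53⁻¹ ≡ 42 (mod 89), so λ ≡ 38.
  x = λ² - 62 - 26 = 1444 - 88 ≡ 21; y = λ·(62 - 21) - 26 ≡ 19. → (21, 19)
10P: (21, 19) + (26, 82). λ = (82 - 19)/(26 - 21) ≡ 63/5 mod 89. 5⁻¹ ≡ 18 (mod 89), so λ ≡ 66.
  x = λ² - 21 - 26 = 4356 - 47 ≡ 37; y = λ·(21 - 37) - 19 ≡ 82. → (37, 82)
11P: (37, 82) + (26, 82). λ = (82 - 82)/(26 - 37) ≡ 0/78 mod 89. 78⁻¹ ≡ 8 (mod 89) since 78·8 = 624 ≡ 1, so λ ≡ 0.
  x = λ² - 37 - 26 = 0 - 63 ≡ 26; y = λ·(37 - 26) - 82 ≡ 7. → (26, 7)
12P: (26, 7) + (26, 82): same x and y₁ ≡ -y₂, so the sum is O.
12P = O, so the order is 12.

12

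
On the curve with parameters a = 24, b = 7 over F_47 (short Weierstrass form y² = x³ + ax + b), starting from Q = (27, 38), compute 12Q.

(28, 27)

Double-and-add on 12 = (1100)₂. Start with Q = (27, 38) for the leading 1-bit.
double: tangent at (27, 38): λ = (3·27² + 24)/(2·38) ≡ 2/29. 29⁻¹ ≡ 13 (mod 47), so λ ≡ 2·13 ≡ 26.
  x = λ² - 27 - 27 = 676 - 54 ≡ 11; y = λ·(27 - 11) - 38 ≡ 2. → (11, 2)
add Q: (11, 2) + (27, 38). λ = (38 - 2)/(27 - 11) ≡ 36/16 mod 47. 16⁻¹ ≡ 3 (mod 47) since 16·3 = 48 ≡ 1, so λ ≡ 14.
  x = λ² - 11 - 27 = 196 - 38 ≡ 17; y = λ·(11 - 17) - 2 ≡ 8. → (17, 8)
double: tangent at (17, 8): λ = (3·17² + 24)/(2·8) ≡ 45/16. 16⁻¹ ≡ 3 (mod 47), so λ ≡ 45·3 ≡ 41.
  x = λ² - 17 - 17 = 1681 - 34 ≡ 2; y = λ·(17 - 2) - 8 ≡ 43. → (2, 43)
double: tangent at (2, 43): λ = (3·2² + 24)/(2·43) ≡ 36/39. 39⁻¹ ≡ 41 (mod 47) since 39·41 = 1599 ≡ 1, so λ ≡ 36·41 ≡ 19.
  x = λ² - 2 - 2 = 361 - 4 ≡ 28; y = λ·(2 - 28) - 43 ≡ 27. → (28, 27)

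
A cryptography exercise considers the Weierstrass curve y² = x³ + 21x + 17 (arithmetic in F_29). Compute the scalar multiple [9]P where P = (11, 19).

Double-and-add on 9 = (1001)₂. Start with P = (11, 19) for the leading 1-bit.
double: tangent at (11, 19): λ = (3·11² + 21)/(2·19) ≡ 7/9. 9⁻¹ ≡ 13 (mod 29) since 9·13 = 117 ≡ 1, so λ ≡ 7·13 ≡ 4.
  x = λ² - 11 - 11 = 16 - 22 ≡ 23; y = λ·(11 - 23) - 19 ≡ 20. → (23, 20)
double: tangent at (23, 20): λ = (3·23² + 21)/(2·20) ≡ 13/11. 11⁻¹ ≡ 8 (mod 29) since 11·8 = 88 ≡ 1, so λ ≡ 13·8 ≡ 17.
  x = λ² - 23 - 23 = 289 - 46 ≡ 11; y = λ·(23 - 11) - 20 ≡ 10. → (11, 10)
double: tangent at (11, 10): λ = (3·11² + 21)/(2·10) ≡ 7/20. 20⁻¹ ≡ 16 (mod 29) since 20·16 = 320 ≡ 1, so λ ≡ 7·16 ≡ 25.
  x = λ² - 11 - 11 = 625 - 22 ≡ 23; y = λ·(11 - 23) - 10 ≡ 9. → (23, 9)
add P: (23, 9) + (11, 19). λ = (19 - 9)/(11 - 23) ≡ 10/17 mod 29. 17⁻¹ ≡ 12 (mod 29), so λ ≡ 4.
  x = λ² - 23 - 11 = 16 - 34 ≡ 11; y = λ·(23 - 11) - 9 ≡ 10. → (11, 10)

(11, 10)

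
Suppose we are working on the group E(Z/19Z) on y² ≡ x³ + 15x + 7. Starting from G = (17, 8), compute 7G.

Double-and-add on 7 = (111)₂. Start with G = (17, 8) for the leading 1-bit.
double: tangent at (17, 8): λ = (3·17² + 15)/(2·8) ≡ 8/16. 16⁻¹ ≡ 6 (mod 19) since 16·6 = 96 ≡ 1, so λ ≡ 8·6 ≡ 10.
  x = λ² - 17 - 17 = 100 - 34 ≡ 9; y = λ·(17 - 9) - 8 ≡ 15. → (9, 15)
add G: (9, 15) + (17, 8). λ = (8 - 15)/(17 - 9) ≡ 12/8 mod 19. 8⁻¹ ≡ 12 (mod 19) since 8·12 = 96 ≡ 1, so λ ≡ 11.
  x = λ² - 9 - 17 = 121 - 26 ≡ 0; y = λ·(9 - 0) - 15 ≡ 8. → (0, 8)
double: tangent at (0, 8): λ = (3·0² + 15)/(2·8) ≡ 15/16. 16⁻¹ ≡ 6 (mod 19), so λ ≡ 15·6 ≡ 14.
  x = λ² - 0 - 0 = 196 - 0 ≡ 6; y = λ·(0 - 6) - 8 ≡ 3. → (6, 3)
add G: (6, 3) + (17, 8). λ = (8 - 3)/(17 - 6) ≡ 5/11 mod 19. 11⁻¹ ≡ 7 (mod 19) since 11·7 = 77 ≡ 1, so λ ≡ 16.
  x = λ² - 6 - 17 = 256 - 23 ≡ 5; y = λ·(6 - 5) - 3 ≡ 13. → (5, 13)

(5, 13)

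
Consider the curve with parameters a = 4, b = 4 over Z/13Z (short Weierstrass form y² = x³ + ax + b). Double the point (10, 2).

(10, 11)

tangent at (10, 2): λ = (3·10² + 4)/(2·2) ≡ 5/4. 4⁻¹ ≡ 10 (mod 13), so λ ≡ 5·10 ≡ 11.
  x = λ² - 10 - 10 = 121 - 20 ≡ 10; y = λ·(10 - 10) - 2 ≡ 11. → (10, 11)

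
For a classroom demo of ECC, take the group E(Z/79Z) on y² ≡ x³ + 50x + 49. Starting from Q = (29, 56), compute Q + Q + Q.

(22, 37)

Repeated addition: build up to 3Q.
2Q: tangent at (29, 56): λ = (3·29² + 50)/(2·56) ≡ 45/33. 33⁻¹ ≡ 12 (mod 79), so λ ≡ 45·12 ≡ 66.
  x = λ² - 29 - 29 = 4356 - 58 ≡ 32; y = λ·(29 - 32) - 56 ≡ 62. → (32, 62)
3Q: (32, 62) + (29, 56). λ = (56 - 62)/(29 - 32) ≡ 73/76 mod 79. 76⁻¹ ≡ 26 (mod 79) since 76·26 = 1976 ≡ 1, so λ ≡ 2.
  x = λ² - 32 - 29 = 4 - 61 ≡ 22; y = λ·(32 - 22) - 62 ≡ 37. → (22, 37)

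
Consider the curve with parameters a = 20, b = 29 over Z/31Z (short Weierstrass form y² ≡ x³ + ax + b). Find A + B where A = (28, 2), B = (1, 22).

(28, 2) + (1, 22). λ = (22 - 2)/(1 - 28) ≡ 20/4 mod 31. 4⁻¹ ≡ 8 (mod 31), so λ ≡ 5.
  x = λ² - 28 - 1 = 25 - 29 ≡ 27; y = λ·(28 - 27) - 2 ≡ 3. → (27, 3)

(27, 3)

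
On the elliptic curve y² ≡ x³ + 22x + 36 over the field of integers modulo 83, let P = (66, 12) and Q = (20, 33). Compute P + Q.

(28, 32)

(66, 12) + (20, 33). λ = (33 - 12)/(20 - 66) ≡ 21/37 mod 83. 37⁻¹ ≡ 9 (mod 83) since 37·9 = 333 ≡ 1, so λ ≡ 23.
  x = λ² - 66 - 20 = 529 - 86 ≡ 28; y = λ·(66 - 28) - 12 ≡ 32. → (28, 32)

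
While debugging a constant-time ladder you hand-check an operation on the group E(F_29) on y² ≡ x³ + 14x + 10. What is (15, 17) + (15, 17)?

tangent at (15, 17): λ = (3·15² + 14)/(2·17) ≡ 22/5. 5⁻¹ ≡ 6 (mod 29), so λ ≡ 22·6 ≡ 16.
  x = λ² - 15 - 15 = 256 - 30 ≡ 23; y = λ·(15 - 23) - 17 ≡ 0. → (23, 0)

(23, 0)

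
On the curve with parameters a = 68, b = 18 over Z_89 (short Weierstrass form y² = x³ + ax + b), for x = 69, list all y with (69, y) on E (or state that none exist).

none

x³ + 68x + 18 = 333219 ≡ 3 (mod 89).
3 is a non-residue mod 89; no y exists.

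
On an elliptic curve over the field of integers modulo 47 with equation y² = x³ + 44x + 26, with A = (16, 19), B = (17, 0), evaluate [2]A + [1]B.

First 2A:
Repeated addition: build up to 2A.
2A: tangent at (16, 19): λ = (3·16² + 44)/(2·19) ≡ 13/38. 38⁻¹ ≡ 26 (mod 47), so λ ≡ 13·26 ≡ 9.
  x = λ² - 16 - 16 = 81 - 32 ≡ 2; y = λ·(16 - 2) - 19 ≡ 13. → (2, 13)
2A = (2, 13).
Finally 2A + B:
(2, 13) + (17, 0). λ = (0 - 13)/(17 - 2) ≡ 34/15 mod 47. 15⁻¹ ≡ 22 (mod 47) since 15·22 = 330 ≡ 1, so λ ≡ 43.
  x = λ² - 2 - 17 = 1849 - 19 ≡ 44; y = λ·(2 - 44) - 13 ≡ 14. → (44, 14)

(44, 14)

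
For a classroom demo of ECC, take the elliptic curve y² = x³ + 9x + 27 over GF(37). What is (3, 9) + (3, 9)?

tangent at (3, 9): λ = (3·3² + 9)/(2·9) ≡ 36/18. 18⁻¹ ≡ 35 (mod 37), so λ ≡ 36·35 ≡ 2.
  x = λ² - 3 - 3 = 4 - 6 ≡ 35; y = λ·(3 - 35) - 9 ≡ 1. → (35, 1)

(35, 1)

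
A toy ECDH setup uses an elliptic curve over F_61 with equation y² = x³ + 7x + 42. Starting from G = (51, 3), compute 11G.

(41, 25)

Repeated addition: build up to 11G.
2G: tangent at (51, 3): λ = (3·51² + 7)/(2·3) ≡ 2/6. 6⁻¹ ≡ 51 (mod 61) since 6·51 = 306 ≡ 1, so λ ≡ 2·51 ≡ 41.
  x = λ² - 51 - 51 = 1681 - 102 ≡ 54; y = λ·(51 - 54) - 3 ≡ 57. → (54, 57)
3G: (54, 57) + (51, 3). λ = (3 - 57)/(51 - 54) ≡ 7/58 mod 61. 58⁻¹ ≡ 20 (mod 61), so λ ≡ 18.
  x = λ² - 54 - 51 = 324 - 105 ≡ 36; y = λ·(54 - 36) - 57 ≡ 23. → (36, 23)
4G: (36, 23) + (51, 3). λ = (3 - 23)/(51 - 36) ≡ 41/15 mod 61. 15⁻¹ ≡ 57 (mod 61) since 15·57 = 855 ≡ 1, so λ ≡ 19.
  x = λ² - 36 - 51 = 361 - 87 ≡ 30; y = λ·(36 - 30) - 23 ≡ 30. → (30, 30)
5G: (30, 30) + (51, 3). λ = (3 - 30)/(51 - 30) ≡ 34/21 mod 61. 21⁻¹ ≡ 32 (mod 61) since 21·32 = 672 ≡ 1, so λ ≡ 51.
  x = λ² - 30 - 51 = 2601 - 81 ≡ 19; y = λ·(30 - 19) - 30 ≡ 43. → (19, 43)
6G: (19, 43) + (51, 3). λ = (3 - 43)/(51 - 19) ≡ 21/32 mod 61. 32⁻¹ ≡ 21 (mod 61) since 32·21 = 672 ≡ 1, so λ ≡ 14.
  x = λ² - 19 - 51 = 196 - 70 ≡ 4; y = λ·(19 - 4) - 43 ≡ 45. → (4, 45)
7G: (4, 45) + (51, 3). λ = (3 - 45)/(51 - 4) ≡ 19/47 mod 61. 47⁻¹ ≡ 13 (mod 61) since 47·13 = 611 ≡ 1, so λ ≡ 3.
  x = λ² - 4 - 51 = 9 - 55 ≡ 15; y = λ·(4 - 15) - 45 ≡ 44. → (15, 44)
8G: (15, 44) + (51, 3). λ = (3 - 44)/(51 - 15) ≡ 20/36 mod 61. 36⁻¹ ≡ 39 (mod 61) since 36·39 = 1404 ≡ 1, so λ ≡ 48.
  x = λ² - 15 - 51 = 2304 - 66 ≡ 42; y = λ·(15 - 42) - 44 ≡ 2. → (42, 2)
9G: (42, 2) + (51, 3). λ = (3 - 2)/(51 - 42) ≡ 1/9 mod 61. 9⁻¹ ≡ 34 (mod 61) since 9·34 = 306 ≡ 1, so λ ≡ 34.
  x = λ² - 42 - 51 = 1156 - 93 ≡ 26; y = λ·(42 - 26) - 2 ≡ 54. → (26, 54)
10G: (26, 54) + (51, 3). λ = (3 - 54)/(51 - 26) ≡ 10/25 mod 61. 25⁻¹ ≡ 22 (mod 61), so λ ≡ 37.
  x = λ² - 26 - 51 = 1369 - 77 ≡ 11; y = λ·(26 - 11) - 54 ≡ 13. → (11, 13)
11G: (11, 13) + (51, 3). λ = (3 - 13)/(51 - 11) ≡ 51/40 mod 61. 40⁻¹ ≡ 29 (mod 61) since 40·29 = 1160 ≡ 1, so λ ≡ 15.
  x = λ² - 11 - 51 = 225 - 62 ≡ 41; y = λ·(11 - 41) - 13 ≡ 25. → (41, 25)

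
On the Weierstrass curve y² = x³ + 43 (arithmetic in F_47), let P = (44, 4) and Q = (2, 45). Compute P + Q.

(44, 4) + (2, 45). λ = (45 - 4)/(2 - 44) ≡ 41/5 mod 47. 5⁻¹ ≡ 19 (mod 47), so λ ≡ 27.
  x = λ² - 44 - 2 = 729 - 46 ≡ 25; y = λ·(44 - 25) - 4 ≡ 39. → (25, 39)

(25, 39)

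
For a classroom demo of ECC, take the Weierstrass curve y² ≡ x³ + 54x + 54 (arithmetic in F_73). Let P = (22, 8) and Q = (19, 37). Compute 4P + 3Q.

First 4P:
Double-and-add on 4 = (100)₂. Start with P = (22, 8) for the leading 1-bit.
double: tangent at (22, 8): λ = (3·22² + 54)/(2·8) ≡ 46/16. 16⁻¹ ≡ 32 (mod 73) since 16·32 = 512 ≡ 1, so λ ≡ 46·32 ≡ 12.
  x = λ² - 22 - 22 = 144 - 44 ≡ 27; y = λ·(22 - 27) - 8 ≡ 5. → (27, 5)
double: tangent at (27, 5): λ = (3·27² + 54)/(2·5) ≡ 51/10. 10⁻¹ ≡ 22 (mod 73), so λ ≡ 51·22 ≡ 27.
  x = λ² - 27 - 27 = 729 - 54 ≡ 18; y = λ·(27 - 18) - 5 ≡ 19. → (18, 19)
4P = (18, 19).
Next 3Q:
Repeated addition: build up to 3Q.
2Q: tangent at (19, 37): λ = (3·19² + 54)/(2·37) ≡ 42/1. 1⁻¹ ≡ 1 (mod 73) since 1·1 = 1 ≡ 1, so λ ≡ 42·1 ≡ 42.
  x = λ² - 19 - 19 = 1764 - 38 ≡ 47; y = λ·(19 - 47) - 37 ≡ 28. → (47, 28)
3Q: (47, 28) + (19, 37). λ = (37 - 28)/(19 - 47) ≡ 9/45 mod 73. 45⁻¹ ≡ 13 (mod 73), so λ ≡ 44.
  x = λ² - 47 - 19 = 1936 - 66 ≡ 45; y = λ·(47 - 45) - 28 ≡ 60. → (45, 60)
3Q = (45, 60).
Finally 4P + 3Q:
(18, 19) + (45, 60). λ = (60 - 19)/(45 - 18) ≡ 41/27 mod 73. 27⁻¹ ≡ 46 (mod 73), so λ ≡ 61.
  x = λ² - 18 - 45 = 3721 - 63 ≡ 8; y = λ·(18 - 8) - 19 ≡ 7. → (8, 7)

(8, 7)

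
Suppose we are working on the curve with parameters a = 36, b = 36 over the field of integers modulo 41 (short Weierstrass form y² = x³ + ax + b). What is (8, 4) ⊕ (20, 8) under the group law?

(8, 4) + (20, 8). λ = (8 - 4)/(20 - 8) ≡ 4/12 mod 41. 12⁻¹ ≡ 24 (mod 41) since 12·24 = 288 ≡ 1, so λ ≡ 14.
  x = λ² - 8 - 20 = 196 - 28 ≡ 4; y = λ·(8 - 4) - 4 ≡ 11. → (4, 11)

(4, 11)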